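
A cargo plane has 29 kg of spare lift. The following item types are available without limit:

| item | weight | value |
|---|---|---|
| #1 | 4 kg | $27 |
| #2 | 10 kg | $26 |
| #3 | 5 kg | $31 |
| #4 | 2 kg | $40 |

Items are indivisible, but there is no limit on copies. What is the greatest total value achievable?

$560

Best value-per-unit is #4 at 40/2, and filling with it alone uses weight 14×2=28. No mix of the others beats 14×40 = 560.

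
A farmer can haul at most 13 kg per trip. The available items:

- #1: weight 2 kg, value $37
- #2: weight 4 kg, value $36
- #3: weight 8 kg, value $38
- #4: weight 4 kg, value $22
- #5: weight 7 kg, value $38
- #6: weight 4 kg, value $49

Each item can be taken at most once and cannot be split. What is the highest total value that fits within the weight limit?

Check high-value combinations within 13 kg:
- #1+#5+#6: weight 2+7+4=13, value 37+38+49=124
- #1+#2+#6: weight 2+4+4=10, value 37+36+49=122
- #1+#2+#5: weight 2+4+7=13, value 37+36+38=111
- #1+#4+#6: weight 2+4+4=10, value 37+22+49=108
Best: $124.

$124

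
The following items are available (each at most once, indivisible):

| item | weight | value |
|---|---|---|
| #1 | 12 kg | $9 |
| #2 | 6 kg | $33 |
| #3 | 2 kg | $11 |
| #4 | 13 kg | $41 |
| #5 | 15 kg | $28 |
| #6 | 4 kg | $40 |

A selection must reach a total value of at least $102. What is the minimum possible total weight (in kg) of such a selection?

23

Subsets with value ≥ 102, sorted by total weight:
- #2+#4+#6: weight 23, value 114
- #2+#3+#4+#6: weight 25, value 125
- #2+#3+#5+#6: weight 27, value 112
Minimum weight: 23 kg.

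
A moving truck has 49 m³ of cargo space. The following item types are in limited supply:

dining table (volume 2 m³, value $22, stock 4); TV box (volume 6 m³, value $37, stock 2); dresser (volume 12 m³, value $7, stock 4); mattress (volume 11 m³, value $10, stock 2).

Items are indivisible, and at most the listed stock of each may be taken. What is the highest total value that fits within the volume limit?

$182

Top feasible selections:
- 4×dining table + 2×TV box + 2×mattress: volume 42, value 182
- 4×dining table + 2×TV box + 1×dresser + 1×mattress: volume 43, value 179
Best: $182.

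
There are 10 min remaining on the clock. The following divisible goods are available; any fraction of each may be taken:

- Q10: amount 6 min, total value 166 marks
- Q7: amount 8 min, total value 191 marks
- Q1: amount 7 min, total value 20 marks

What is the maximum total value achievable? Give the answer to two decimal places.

261.50

Take in order of value per unit:
- Q10 (166/6 per unit): all 6 → value 166, running total 166.00
- Q7 (191/8 per unit): 4 of 8 → value 4×191/8 = 95.5000, running total 261.50
Total 261.50.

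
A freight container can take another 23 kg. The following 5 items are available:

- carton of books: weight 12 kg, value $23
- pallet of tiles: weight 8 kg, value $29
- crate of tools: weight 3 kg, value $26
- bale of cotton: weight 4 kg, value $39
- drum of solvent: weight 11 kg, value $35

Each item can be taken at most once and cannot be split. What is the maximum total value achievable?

This is a 0/1 knapsack; check combinations near the capacity.
- pallet of tiles+bale of cotton+drum of solvent: weight 8+4+11=23, value 29+39+35=103
- crate of tools+bale of cotton+drum of solvent: weight 3+4+11=18, value 26+39+35=100
- pallet of tiles+crate of tools+bale of cotton: weight 8+3+4=15, value 29+26+39=94
- pallet of tiles+crate of tools+drum of solvent: weight 8+3+11=22, value 29+26+35=90
Best: $103.

$103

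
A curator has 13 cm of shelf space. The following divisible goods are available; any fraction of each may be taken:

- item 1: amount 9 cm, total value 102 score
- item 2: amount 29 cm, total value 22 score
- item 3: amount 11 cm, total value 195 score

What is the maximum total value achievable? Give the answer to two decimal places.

Take in order of value per unit:
- item 3 (195/11 per unit): all 11 → value 195, running total 195.00
- item 1 (102/9 per unit): 2 of 9 → value 2×102/9 = 22.6667, running total 217.67
Total 217.67.

217.67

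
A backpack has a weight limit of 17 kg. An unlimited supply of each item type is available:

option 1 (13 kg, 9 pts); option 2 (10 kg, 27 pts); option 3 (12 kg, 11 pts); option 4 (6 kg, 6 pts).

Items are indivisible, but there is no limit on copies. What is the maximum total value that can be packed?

Best value-per-unit is option 2 at 27/10; filling with it alone gives 1×27 = 27.
Optimal mix: 1×option 2 + 1×option 4 → weight 16, value 33.

33 pts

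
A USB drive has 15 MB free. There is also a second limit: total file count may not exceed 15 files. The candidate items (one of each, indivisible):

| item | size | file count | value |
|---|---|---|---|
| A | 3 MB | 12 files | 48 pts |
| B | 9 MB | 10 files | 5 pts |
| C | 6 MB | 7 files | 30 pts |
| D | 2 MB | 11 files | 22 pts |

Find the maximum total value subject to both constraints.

Feasible sets respecting both limits:
- A: size 3, file count 12, value 48
- C: size 6, file count 7, value 30
- D: size 2, file count 11, value 22
Best: 48 pts.

48 pts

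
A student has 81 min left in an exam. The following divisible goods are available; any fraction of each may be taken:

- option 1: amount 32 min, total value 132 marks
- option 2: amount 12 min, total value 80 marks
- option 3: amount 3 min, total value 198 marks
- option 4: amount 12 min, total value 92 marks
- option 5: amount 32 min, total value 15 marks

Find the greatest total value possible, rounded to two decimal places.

Take in order of value per unit:
- option 3 (198/3 per unit): all 3 → value 198, running total 198.00
- option 4 (92/12 per unit): all 12 → value 92, running total 290.00
- option 2 (80/12 per unit): all 12 → value 80, running total 370.00
- option 1 (132/32 per unit): all 32 → value 132, running total 502.00
- option 5 (15/32 per unit): 22 of 32 → value 22×15/32 = 10.3125, running total 512.31
Total 512.31.

512.31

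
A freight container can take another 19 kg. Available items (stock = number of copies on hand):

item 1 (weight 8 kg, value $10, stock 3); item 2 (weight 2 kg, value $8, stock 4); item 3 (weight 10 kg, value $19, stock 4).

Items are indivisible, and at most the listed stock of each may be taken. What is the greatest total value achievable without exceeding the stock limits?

Top feasible selections:
- 4×item 2 + 1×item 3: weight 18, value 51
- 3×item 2 + 1×item 3: weight 16, value 43
- 1×item 1 + 4×item 2: weight 16, value 42
Best: $51.

$51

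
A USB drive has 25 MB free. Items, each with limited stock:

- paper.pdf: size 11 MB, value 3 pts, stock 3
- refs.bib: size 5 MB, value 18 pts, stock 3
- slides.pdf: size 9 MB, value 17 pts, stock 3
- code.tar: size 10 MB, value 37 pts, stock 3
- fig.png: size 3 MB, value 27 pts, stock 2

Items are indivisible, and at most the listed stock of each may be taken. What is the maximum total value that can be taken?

Best selections within size 25 and stock limits:
- 1×refs.bib + 1×code.tar + 2×fig.png: size 21, value 109
- 3×refs.bib + 2×fig.png: size 21, value 108
- 1×slides.pdf + 1×code.tar + 2×fig.png: size 25, value 108
Best: 109 pts.

109 pts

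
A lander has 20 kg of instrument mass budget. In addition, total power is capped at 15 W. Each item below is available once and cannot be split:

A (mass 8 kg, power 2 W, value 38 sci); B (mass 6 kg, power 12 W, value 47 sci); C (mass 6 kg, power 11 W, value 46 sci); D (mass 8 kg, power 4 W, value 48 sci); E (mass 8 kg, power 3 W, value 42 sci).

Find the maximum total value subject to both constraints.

Feasible sets respecting both limits:
- C+D: mass 14, power 15, value 94
- D+E: mass 16, power 7, value 90
- B+E: mass 14, power 15, value 89
Best: 94 sci.

94 sci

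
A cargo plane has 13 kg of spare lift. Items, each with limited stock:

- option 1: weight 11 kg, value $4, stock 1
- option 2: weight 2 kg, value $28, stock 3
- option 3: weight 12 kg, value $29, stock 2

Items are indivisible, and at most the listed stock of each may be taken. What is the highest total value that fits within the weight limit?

Best selections within weight 13 and stock limits:
- 3×option 2: weight 6, value 84
- 2×option 2: weight 4, value 56
- 1×option 1 + 1×option 2: weight 13, value 32
Best: $84.

$84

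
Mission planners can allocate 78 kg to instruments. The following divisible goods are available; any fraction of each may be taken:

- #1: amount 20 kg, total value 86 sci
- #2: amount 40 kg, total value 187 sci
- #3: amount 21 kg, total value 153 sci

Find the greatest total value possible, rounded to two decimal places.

Take in order of value per unit:
- #3 (153/21 per unit): all 21 → value 153, running total 153.00
- #2 (187/40 per unit): all 40 → value 187, running total 340.00
- #1 (86/20 per unit): 17 of 20 → value 17×86/20 = 73.1000, running total 413.10
Total 413.10.

413.10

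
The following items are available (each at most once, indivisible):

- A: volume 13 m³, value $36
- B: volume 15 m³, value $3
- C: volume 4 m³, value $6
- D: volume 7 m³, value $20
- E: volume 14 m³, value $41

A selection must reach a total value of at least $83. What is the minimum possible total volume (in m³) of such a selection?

Subsets with value ≥ 83, sorted by total volume:
- A+C+E: volume 31, value 83
- A+D+E: volume 34, value 97
Minimum volume: 31 m³.

31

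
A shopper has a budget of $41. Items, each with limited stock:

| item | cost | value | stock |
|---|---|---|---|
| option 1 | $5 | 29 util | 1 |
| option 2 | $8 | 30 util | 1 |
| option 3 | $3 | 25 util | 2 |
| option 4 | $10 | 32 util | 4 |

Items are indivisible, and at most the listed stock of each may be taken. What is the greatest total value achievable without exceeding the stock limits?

175 util

Best selections within cost 41 and stock limits:
- 1×option 1 + 2×option 3 + 3×option 4: cost 41, value 175
- 1×option 1 + 1×option 2 + 2×option 3 + 2×option 4: cost 39, value 173
- 1×option 2 + 1×option 3 + 3×option 4: cost 41, value 151
- 1×option 1 + 1×option 3 + 3×option 4: cost 38, value 150
Best: 175 util.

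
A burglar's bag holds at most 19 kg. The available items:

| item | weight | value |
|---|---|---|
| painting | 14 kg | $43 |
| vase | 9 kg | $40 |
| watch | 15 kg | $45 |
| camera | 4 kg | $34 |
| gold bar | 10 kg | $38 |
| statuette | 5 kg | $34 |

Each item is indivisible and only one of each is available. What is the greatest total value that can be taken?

$108

This is a 0/1 knapsack; check combinations near the capacity.
- vase+camera+statuette: weight 9+4+5=18, value 40+34+34=108
- camera+gold bar+statuette: weight 4+10+5=19, value 34+38+34=106
- watch+camera: weight 15+4=19, value 45+34=79
Best: $108.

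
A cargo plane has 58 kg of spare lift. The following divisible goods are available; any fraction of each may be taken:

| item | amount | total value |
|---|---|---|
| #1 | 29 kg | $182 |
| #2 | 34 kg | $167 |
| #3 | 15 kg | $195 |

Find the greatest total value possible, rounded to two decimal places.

Take in order of value per unit:
- #3 (195/15 per unit): all 15 → value 195, running total 195.00
- #1 (182/29 per unit): all 29 → value 182, running total 377.00
- #2 (167/34 per unit): 14 of 34 → value 14×167/34 = 68.7647, running total 445.76
Total 445.76.

445.76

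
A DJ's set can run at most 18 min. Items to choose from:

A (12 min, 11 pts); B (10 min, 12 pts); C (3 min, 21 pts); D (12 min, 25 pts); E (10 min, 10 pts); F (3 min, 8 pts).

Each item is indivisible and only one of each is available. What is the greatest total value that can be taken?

54 pts

This is a 0/1 knapsack; check combinations near the capacity.
- C+D+F: duration 3+12+3=18, value 21+25+8=54
- C+D: duration 3+12=15, value 21+25=46
- B+C+F: duration 10+3+3=16, value 12+21+8=41
- A+C+F: duration 12+3+3=18, value 11+21+8=40
- C+E+F: duration 3+10+3=16, value 21+10+8=39
Best: 54 pts.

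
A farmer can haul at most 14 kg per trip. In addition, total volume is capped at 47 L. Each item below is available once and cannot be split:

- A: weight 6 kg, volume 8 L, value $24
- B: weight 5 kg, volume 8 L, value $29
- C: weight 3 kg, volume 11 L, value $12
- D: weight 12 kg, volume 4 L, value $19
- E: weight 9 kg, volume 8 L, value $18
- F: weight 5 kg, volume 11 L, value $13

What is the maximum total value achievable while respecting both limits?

Feasible sets respecting both limits:
- A+B+C: weight 14, volume 27, value 65
- B+C+F: weight 13, volume 30, value 54
- A+B: weight 11, volume 16, value 53
Best: $65.

$65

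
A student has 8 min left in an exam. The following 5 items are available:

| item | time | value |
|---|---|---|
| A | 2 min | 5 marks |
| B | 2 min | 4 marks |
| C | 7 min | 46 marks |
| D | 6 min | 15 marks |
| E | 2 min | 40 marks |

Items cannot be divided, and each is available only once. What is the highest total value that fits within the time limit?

This is a 0/1 knapsack; check combinations near the capacity.
- D+E: time 6+2=8, value 15+40=55
- A+B+E: time 2+2+2=6, value 5+4+40=49
- C: time 7, value 46
- A+E: time 2+2=4, value 5+40=45
- B+E: time 2+2=4, value 4+40=44
Best: 55 marks.

55 marks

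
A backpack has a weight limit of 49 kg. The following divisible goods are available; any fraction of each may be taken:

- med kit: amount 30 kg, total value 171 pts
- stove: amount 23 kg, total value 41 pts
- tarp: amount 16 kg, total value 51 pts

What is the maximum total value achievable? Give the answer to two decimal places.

Take in order of value per unit:
- med kit (171/30 per unit): all 30 → value 171, running total 171.00
- tarp (51/16 per unit): all 16 → value 51, running total 222.00
- stove (41/23 per unit): 3 of 23 → value 3×41/23 = 5.3478, running total 227.35
Total 227.35.

227.35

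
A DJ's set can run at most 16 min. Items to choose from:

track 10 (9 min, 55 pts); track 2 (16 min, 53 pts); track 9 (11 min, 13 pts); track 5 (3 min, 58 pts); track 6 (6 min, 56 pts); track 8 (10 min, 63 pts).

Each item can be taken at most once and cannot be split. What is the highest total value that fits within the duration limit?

121 pts

This is a 0/1 knapsack; check combinations near the capacity.
- track 5+track 8: duration 3+10=13, value 58+63=121
- track 6+track 8: duration 6+10=16, value 56+63=119
- track 5+track 6: duration 3+6=9, value 58+56=114
Best: 121 pts.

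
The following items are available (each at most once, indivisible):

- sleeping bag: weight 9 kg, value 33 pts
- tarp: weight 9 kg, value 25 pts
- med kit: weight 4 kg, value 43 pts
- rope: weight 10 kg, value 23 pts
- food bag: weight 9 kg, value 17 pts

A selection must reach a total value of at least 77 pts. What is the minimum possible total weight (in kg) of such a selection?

22

Subsets with value ≥ 77, sorted by total weight:
- sleeping bag+tarp+med kit: weight 22, value 101
- sleeping bag+med kit+food bag: weight 22, value 93
- tarp+med kit+food bag: weight 22, value 85
- sleeping bag+med kit+rope: weight 23, value 99
Minimum weight: 22 kg.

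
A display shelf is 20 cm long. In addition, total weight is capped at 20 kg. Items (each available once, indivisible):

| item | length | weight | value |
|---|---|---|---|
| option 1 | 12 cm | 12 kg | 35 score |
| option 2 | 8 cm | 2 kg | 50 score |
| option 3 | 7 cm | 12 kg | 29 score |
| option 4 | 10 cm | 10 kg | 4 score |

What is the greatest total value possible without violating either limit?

Feasible sets respecting both limits:
- option 1+option 2: length 20, weight 14, value 85
- option 2+option 3: length 15, weight 14, value 79
- option 2+option 4: length 18, weight 12, value 54
Best: 85 score.

85 score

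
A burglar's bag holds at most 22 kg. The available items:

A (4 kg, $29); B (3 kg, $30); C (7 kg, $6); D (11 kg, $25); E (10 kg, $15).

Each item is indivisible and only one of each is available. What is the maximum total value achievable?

This is a 0/1 knapsack; check combinations near the capacity.
- A+B+D: weight 4+3+11=18, value 29+30+25=84
- A+B+E: weight 4+3+10=17, value 29+30+15=74
- A+B+C: weight 4+3+7=14, value 29+30+6=65
- B+C+D: weight 3+7+11=21, value 30+6+25=61
Best: $84.

$84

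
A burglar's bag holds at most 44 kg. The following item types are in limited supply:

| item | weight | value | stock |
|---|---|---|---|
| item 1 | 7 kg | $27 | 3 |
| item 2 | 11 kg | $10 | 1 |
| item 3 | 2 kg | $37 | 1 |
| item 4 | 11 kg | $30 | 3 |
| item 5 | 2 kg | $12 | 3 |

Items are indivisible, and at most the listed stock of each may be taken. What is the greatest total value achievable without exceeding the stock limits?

Top feasible selections:
- 2×item 1 + 1×item 3 + 2×item 4 + 3×item 5: weight 44, value 187
- 3×item 1 + 1×item 3 + 1×item 4 + 3×item 5: weight 40, value 184
- 2×item 1 + 1×item 3 + 2×item 4 + 2×item 5: weight 42, value 175
- 3×item 1 + 1×item 3 + 1×item 4 + 2×item 5: weight 38, value 172
Best: $187.

$187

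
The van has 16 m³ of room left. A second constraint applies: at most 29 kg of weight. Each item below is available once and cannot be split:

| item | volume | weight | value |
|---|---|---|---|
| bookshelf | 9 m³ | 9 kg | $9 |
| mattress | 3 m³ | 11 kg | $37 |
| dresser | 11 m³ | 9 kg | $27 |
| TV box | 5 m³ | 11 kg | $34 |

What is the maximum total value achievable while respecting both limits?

Feasible sets respecting both limits:
- mattress+TV box: volume 8, weight 22, value 71
- mattress+dresser: volume 14, weight 20, value 64
- dresser+TV box: volume 16, weight 20, value 61
- bookshelf+mattress: volume 12, weight 20, value 46
Best: $71.

$71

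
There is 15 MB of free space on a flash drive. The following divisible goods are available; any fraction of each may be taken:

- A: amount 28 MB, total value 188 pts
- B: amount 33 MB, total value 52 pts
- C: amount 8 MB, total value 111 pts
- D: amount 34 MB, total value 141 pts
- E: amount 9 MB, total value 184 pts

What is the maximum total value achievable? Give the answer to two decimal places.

Take in order of value per unit:
- E (184/9 per unit): all 9 → value 184, running total 184.00
- C (111/8 per unit): 6 of 8 → value 6×111/8 = 83.2500, running total 267.25
Total 267.25.

267.25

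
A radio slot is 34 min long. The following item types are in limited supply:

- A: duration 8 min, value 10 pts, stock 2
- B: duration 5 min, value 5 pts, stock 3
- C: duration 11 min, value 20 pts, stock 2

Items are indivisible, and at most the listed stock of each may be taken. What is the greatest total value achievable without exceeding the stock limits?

50 pts

Top feasible selections:
- 1×A + 2×C: duration 30, value 50
- 2×B + 2×C: duration 32, value 50
- 1×B + 2×C: duration 27, value 45
Best: 50 pts.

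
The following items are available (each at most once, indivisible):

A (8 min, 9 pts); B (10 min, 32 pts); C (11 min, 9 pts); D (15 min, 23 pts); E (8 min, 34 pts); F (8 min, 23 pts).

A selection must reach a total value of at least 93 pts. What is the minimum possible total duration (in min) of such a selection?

Subsets with value ≥ 93, sorted by total duration:
- A+B+E+F: duration 34, value 98
- B+C+E+F: duration 37, value 98
Minimum duration: 34 min.

34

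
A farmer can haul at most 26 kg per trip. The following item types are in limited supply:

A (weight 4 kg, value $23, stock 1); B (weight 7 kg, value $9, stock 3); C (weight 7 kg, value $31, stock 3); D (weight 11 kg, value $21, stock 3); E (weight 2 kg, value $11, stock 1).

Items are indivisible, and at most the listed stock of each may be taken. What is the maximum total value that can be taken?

Best selections within weight 26 and stock limits:
- 1×A + 3×C: weight 25, value 116
- 3×C + 1×E: weight 23, value 104
- 1×A + 2×C + 1×E: weight 20, value 96
- 1×A + 1×B + 2×C: weight 25, value 94
Best: $116.

$116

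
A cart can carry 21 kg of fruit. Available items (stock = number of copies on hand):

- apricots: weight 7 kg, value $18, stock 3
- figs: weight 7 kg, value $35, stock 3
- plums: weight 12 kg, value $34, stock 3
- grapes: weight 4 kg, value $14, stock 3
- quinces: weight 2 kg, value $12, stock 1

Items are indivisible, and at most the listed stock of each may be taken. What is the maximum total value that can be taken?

$105

Best selections within weight 21 and stock limits:
- 3×figs: weight 21, value 105
- 2×figs + 1×grapes + 1×quinces: weight 20, value 96
- 1×figs + 3×grapes + 1×quinces: weight 21, value 89
Best: $105.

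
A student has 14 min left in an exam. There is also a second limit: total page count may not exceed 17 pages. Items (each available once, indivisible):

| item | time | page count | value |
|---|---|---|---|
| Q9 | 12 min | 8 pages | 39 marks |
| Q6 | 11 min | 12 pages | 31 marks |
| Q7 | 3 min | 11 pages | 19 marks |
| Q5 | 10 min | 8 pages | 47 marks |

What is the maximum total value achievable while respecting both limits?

47 marks

Feasible sets respecting both limits:
- Q5: time 10, page count 8, value 47
- Q9: time 12, page count 8, value 39
- Q6: time 11, page count 12, value 31
- Q7: time 3, page count 11, value 19
Best: 47 marks.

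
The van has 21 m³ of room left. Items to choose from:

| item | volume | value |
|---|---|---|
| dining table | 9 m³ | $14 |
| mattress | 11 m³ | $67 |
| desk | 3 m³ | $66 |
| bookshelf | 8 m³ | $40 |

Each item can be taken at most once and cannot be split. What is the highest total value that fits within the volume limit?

$133

This is a 0/1 knapsack; check combinations near the capacity.
- mattress+desk: volume 11+3=14, value 67+66=133
- dining table+desk+bookshelf: volume 9+3+8=20, value 14+66+40=120
- mattress+bookshelf: volume 11+8=19, value 67+40=107
- desk+bookshelf: volume 3+8=11, value 66+40=106
- dining table+mattress: volume 9+11=20, value 14+67=81
Best: $133.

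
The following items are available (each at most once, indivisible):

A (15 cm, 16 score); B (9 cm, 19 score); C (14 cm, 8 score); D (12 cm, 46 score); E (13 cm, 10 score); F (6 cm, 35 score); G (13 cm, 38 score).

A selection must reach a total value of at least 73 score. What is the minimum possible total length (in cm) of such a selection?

18

Subsets with value ≥ 73, sorted by total length:
- D+F: length 18, value 81
- F+G: length 19, value 73
Minimum length: 18 cm.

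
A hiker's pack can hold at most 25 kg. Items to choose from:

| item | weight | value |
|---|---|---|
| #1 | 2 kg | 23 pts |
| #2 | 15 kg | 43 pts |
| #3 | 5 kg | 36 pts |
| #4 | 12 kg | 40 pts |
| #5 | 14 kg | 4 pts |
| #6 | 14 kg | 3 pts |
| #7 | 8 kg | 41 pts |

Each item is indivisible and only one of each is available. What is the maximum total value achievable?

117 pts

This is a 0/1 knapsack; check combinations near the capacity.
- #3+#4+#7: weight 5+12+8=25, value 36+40+41=117
- #1+#2+#7: weight 2+15+8=25, value 23+43+41=107
- #1+#4+#7: weight 2+12+8=22, value 23+40+41=104
- #1+#2+#3: weight 2+15+5=22, value 23+43+36=102
Best: 117 pts.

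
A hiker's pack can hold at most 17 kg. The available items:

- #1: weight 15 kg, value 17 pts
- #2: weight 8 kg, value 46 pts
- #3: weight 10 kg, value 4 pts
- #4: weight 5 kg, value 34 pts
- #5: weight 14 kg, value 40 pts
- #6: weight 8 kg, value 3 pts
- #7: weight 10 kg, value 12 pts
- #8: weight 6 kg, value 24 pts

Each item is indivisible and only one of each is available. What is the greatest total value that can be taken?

This is a 0/1 knapsack; check combinations near the capacity.
- #2+#4: weight 8+5=13, value 46+34=80
- #2+#8: weight 8+6=14, value 46+24=70
- #4+#8: weight 5+6=11, value 34+24=58
Best: 80 pts.

80 pts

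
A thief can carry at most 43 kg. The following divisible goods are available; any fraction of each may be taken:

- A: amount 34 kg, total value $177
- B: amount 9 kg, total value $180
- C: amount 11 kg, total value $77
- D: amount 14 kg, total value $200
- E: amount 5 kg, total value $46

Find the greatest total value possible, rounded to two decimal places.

Take in order of value per unit:
- B (180/9 per unit): all 9 → value 180, running total 180.00
- D (200/14 per unit): all 14 → value 200, running total 380.00
- E (46/5 per unit): all 5 → value 46, running total 426.00
- C (77/11 per unit): all 11 → value 77, running total 503.00
- A (177/34 per unit): 4 of 34 → value 4×177/34 = 20.8235, running total 523.82
Total 523.82.

523.82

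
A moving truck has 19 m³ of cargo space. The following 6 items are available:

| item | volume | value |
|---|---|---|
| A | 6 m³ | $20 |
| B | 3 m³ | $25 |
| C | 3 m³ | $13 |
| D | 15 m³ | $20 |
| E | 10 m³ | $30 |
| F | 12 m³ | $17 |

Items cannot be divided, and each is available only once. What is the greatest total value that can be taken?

Check high-value combinations within 19 m³:
- A+B+E: volume 6+3+10=19, value 20+25+30=75
- B+C+E: volume 3+3+10=16, value 25+13+30=68
- A+C+E: volume 6+3+10=19, value 20+13+30=63
- A+B+C: volume 6+3+3=12, value 20+25+13=58
Best: $75.

$75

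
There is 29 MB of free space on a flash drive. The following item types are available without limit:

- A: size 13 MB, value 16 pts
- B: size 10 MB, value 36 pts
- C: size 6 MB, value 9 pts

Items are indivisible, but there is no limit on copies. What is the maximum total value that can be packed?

81 pts

Best value-per-unit is B at 36/10; filling with it alone gives 2×36 = 72.
Optimal mix: 2×B + 1×C → size 26, value 81.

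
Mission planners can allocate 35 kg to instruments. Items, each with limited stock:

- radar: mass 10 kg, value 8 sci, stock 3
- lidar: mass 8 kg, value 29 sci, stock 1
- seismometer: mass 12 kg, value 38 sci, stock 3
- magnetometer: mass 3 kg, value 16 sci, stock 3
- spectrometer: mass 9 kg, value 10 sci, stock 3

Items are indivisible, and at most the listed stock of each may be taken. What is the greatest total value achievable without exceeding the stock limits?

124 sci

Best selections within mass 35 and stock limits:
- 2×seismometer + 3×magnetometer: mass 33, value 124
- 1×lidar + 2×seismometer + 1×magnetometer: mass 35, value 121
- 1×lidar + 1×seismometer + 3×magnetometer: mass 29, value 115
Best: 124 sci.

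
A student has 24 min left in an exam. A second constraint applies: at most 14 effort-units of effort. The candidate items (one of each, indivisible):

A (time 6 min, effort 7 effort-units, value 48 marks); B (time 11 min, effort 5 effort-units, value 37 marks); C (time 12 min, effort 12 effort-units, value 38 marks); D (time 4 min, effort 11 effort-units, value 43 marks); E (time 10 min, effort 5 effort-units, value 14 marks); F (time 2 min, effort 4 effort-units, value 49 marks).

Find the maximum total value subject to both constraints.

100 marks

Feasible sets respecting both limits:
- B+E+F: time 23, effort 14, value 100
- A+F: time 8, effort 11, value 97
- B+F: time 13, effort 9, value 86
Best: 100 marks.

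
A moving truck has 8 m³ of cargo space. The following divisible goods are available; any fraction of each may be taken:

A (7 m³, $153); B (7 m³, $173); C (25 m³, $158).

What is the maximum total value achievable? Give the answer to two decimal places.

Take in order of value per unit:
- B (173/7 per unit): all 7 → value 173, running total 173.00
- A (153/7 per unit): 1 of 7 → value 1×153/7 = 21.8571, running total 194.86
Total 194.86.

194.86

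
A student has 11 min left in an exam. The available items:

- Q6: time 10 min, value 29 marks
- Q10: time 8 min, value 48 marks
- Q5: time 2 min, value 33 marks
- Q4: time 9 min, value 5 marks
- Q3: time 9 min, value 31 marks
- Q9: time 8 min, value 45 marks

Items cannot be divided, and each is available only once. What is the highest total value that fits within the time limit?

81 marks

Check high-value combinations within 11 min:
- Q10+Q5: time 8+2=10, value 48+33=81
- Q5+Q9: time 2+8=10, value 33+45=78
- Q5+Q3: time 2+9=11, value 33+31=64
- Q10: time 8, value 48
- Q9: time 8, value 45
Best: 81 marks.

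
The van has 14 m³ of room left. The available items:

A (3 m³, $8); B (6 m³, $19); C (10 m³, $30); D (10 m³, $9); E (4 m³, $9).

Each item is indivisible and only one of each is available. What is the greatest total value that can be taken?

$39

Check high-value combinations within 14 m³:
- C+E: volume 10+4=14, value 30+9=39
- A+C: volume 3+10=13, value 8+30=38
- A+B+E: volume 3+6+4=13, value 8+19+9=36
- C: volume 10, value 30
Best: $39.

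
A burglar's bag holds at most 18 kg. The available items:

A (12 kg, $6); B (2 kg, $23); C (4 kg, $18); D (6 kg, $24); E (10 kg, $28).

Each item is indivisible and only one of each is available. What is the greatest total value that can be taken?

$75

Check high-value combinations within 18 kg:
- B+D+E: weight 2+6+10=18, value 23+24+28=75
- B+C+E: weight 2+4+10=16, value 23+18+28=69
- B+C+D: weight 2+4+6=12, value 23+18+24=65
- D+E: weight 6+10=16, value 24+28=52
Best: $75.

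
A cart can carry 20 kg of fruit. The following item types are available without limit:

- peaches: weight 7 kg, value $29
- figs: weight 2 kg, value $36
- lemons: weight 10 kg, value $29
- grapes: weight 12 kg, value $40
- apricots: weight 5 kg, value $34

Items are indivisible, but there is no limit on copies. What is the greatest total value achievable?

Best value-per-unit is figs at 36/2, and filling with it alone uses weight 10×2=20. No mix of the others beats 10×36 = 360.

$360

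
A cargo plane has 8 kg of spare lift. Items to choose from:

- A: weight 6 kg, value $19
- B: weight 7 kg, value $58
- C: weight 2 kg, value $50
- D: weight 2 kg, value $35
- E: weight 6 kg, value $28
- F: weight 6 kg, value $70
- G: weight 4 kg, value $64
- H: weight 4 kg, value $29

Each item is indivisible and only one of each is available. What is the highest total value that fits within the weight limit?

This is a 0/1 knapsack; check combinations near the capacity.
- C+D+G: weight 2+2+4=8, value 50+35+64=149
- C+F: weight 2+6=8, value 50+70=120
- C+G: weight 2+4=6, value 50+64=114
- C+D+H: weight 2+2+4=8, value 50+35+29=114
Best: $149.

$149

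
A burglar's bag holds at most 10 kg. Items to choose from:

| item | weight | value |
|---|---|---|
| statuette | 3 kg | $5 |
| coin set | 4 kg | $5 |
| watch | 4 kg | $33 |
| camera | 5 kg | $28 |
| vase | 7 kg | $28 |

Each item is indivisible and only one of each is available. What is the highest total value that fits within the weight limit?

This is a 0/1 knapsack; check combinations near the capacity.
- watch+camera: weight 4+5=9, value 33+28=61
- statuette+watch: weight 3+4=7, value 5+33=38
- coin set+watch: weight 4+4=8, value 5+33=38
Best: $61.

$61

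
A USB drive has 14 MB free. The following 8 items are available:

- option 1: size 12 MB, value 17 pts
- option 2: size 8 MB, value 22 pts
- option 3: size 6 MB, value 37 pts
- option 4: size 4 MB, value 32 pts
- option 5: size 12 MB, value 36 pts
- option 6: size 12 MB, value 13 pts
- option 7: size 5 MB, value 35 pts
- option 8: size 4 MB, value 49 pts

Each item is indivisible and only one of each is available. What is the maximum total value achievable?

118 pts

This is a 0/1 knapsack; check combinations near the capacity.
- option 3+option 4+option 8: size 6+4+4=14, value 37+32+49=118
- option 4+option 7+option 8: size 4+5+4=13, value 32+35+49=116
- option 3+option 8: size 6+4=10, value 37+49=86
- option 7+option 8: size 5+4=9, value 35+49=84
- option 4+option 8: size 4+4=8, value 32+49=81
Best: 118 pts.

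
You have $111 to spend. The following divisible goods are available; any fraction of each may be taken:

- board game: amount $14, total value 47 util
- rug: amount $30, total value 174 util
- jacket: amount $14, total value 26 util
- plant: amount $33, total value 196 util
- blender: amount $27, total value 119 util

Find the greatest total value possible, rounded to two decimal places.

549.00

Take in order of value per unit:
- plant (196/33 per unit): all 33 → value 196, running total 196.00
- rug (174/30 per unit): all 30 → value 174, running total 370.00
- blender (119/27 per unit): all 27 → value 119, running total 489.00
- board game (47/14 per unit): all 14 → value 47, running total 536.00
- jacket (26/14 per unit): 7 of 14 → value 7×26/14 = 13.0000, running total 549.00
Total 549.00.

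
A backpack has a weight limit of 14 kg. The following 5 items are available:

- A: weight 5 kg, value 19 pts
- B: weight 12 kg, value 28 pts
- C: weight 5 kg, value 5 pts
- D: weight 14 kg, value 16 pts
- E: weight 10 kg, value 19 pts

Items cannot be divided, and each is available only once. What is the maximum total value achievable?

This is a 0/1 knapsack; check combinations near the capacity.
- B: weight 12, value 28
- A+C: weight 5+5=10, value 19+5=24
- A: weight 5, value 19
Best: 28 pts.

28 pts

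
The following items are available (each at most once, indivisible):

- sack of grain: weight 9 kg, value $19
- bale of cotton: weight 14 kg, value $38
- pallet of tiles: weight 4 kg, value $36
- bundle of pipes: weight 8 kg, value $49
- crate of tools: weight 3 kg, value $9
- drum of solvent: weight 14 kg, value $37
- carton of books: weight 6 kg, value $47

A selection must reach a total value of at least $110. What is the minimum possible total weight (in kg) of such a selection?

Subsets with value ≥ 110, sorted by total weight:
- pallet of tiles+bundle of pipes+carton of books: weight 18, value 132
- pallet of tiles+bundle of pipes+crate of tools+carton of books: weight 21, value 141
- sack of grain+pallet of tiles+crate of tools+carton of books: weight 22, value 111
Minimum weight: 18 kg.

18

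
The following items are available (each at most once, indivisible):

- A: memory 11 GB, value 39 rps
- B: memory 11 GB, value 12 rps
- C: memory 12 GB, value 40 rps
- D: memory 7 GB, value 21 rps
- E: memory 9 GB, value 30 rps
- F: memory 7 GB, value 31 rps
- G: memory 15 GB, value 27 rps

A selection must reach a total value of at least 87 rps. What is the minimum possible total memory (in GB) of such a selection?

Subsets with value ≥ 87, sorted by total memory:
- A+D+F: memory 25, value 91
- C+D+F: memory 26, value 92
- A+E+F: memory 27, value 100
Minimum memory: 25 GB.

25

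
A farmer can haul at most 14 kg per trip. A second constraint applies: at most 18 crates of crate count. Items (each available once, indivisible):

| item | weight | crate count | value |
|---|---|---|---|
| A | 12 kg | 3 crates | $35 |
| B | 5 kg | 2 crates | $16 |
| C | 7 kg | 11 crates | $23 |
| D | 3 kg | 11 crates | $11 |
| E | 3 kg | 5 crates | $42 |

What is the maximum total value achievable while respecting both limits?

Feasible sets respecting both limits:
- B+D+E: weight 11, crate count 18, value 69
- C+E: weight 10, crate count 16, value 65
- B+E: weight 8, crate count 7, value 58
Best: $69.

$69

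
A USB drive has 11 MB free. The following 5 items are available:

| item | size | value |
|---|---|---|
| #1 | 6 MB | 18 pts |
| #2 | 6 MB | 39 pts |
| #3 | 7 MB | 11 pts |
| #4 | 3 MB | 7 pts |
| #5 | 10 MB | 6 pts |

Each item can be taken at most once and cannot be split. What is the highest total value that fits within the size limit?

Check high-value combinations within 11 MB:
- #2+#4: size 6+3=9, value 39+7=46
- #2: size 6, value 39
- #1+#4: size 6+3=9, value 18+7=25
Best: 46 pts.

46 pts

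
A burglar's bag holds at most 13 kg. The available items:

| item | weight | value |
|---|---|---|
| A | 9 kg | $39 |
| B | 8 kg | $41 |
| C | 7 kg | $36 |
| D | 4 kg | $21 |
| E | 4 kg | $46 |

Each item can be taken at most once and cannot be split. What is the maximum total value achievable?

Check high-value combinations within 13 kg:
- B+E: weight 8+4=12, value 41+46=87
- A+E: weight 9+4=13, value 39+46=85
- C+E: weight 7+4=11, value 36+46=82
- D+E: weight 4+4=8, value 21+46=67
Best: $87.

$87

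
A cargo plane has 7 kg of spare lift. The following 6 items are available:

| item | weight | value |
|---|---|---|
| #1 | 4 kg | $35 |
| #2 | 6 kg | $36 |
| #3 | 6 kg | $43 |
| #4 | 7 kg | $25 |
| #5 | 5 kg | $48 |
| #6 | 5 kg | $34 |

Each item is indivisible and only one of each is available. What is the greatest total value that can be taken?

This is a 0/1 knapsack; check combinations near the capacity.
- #5: weight 5, value 48
- #3: weight 6, value 43
- #2: weight 6, value 36
Best: $48.

$48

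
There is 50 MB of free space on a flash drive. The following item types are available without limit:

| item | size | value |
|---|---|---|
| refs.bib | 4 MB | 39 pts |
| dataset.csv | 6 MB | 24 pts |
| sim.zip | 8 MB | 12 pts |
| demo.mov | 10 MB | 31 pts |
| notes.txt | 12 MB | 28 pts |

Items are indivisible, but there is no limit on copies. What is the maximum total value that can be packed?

Best value-per-unit is refs.bib at 39/4, and filling with it alone uses size 12×4=48. No mix of the others beats 12×39 = 468.

468 pts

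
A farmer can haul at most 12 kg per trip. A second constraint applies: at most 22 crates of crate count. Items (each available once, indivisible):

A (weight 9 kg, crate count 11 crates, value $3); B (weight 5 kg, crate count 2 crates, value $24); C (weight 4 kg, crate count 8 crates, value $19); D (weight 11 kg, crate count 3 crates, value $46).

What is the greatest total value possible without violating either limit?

Feasible sets respecting both limits:
- D: weight 11, crate count 3, value 46
- B+C: weight 9, crate count 10, value 43
- B: weight 5, crate count 2, value 24
Best: $46.

$46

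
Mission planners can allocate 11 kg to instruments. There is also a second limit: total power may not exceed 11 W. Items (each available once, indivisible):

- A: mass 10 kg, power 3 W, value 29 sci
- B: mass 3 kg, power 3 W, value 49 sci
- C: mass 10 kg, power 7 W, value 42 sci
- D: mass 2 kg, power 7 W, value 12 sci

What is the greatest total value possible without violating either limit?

61 sci

Feasible sets respecting both limits:
- B+D: mass 5, power 10, value 61
- B: mass 3, power 3, value 49
- C: mass 10, power 7, value 42
- A: mass 10, power 3, value 29
Best: 61 sci.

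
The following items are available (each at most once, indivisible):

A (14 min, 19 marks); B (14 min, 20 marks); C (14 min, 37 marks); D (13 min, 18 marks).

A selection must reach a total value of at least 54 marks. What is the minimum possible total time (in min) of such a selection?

27

Subsets with value ≥ 54, sorted by total time:
- C+D: time 27, value 55
- B+C: time 28, value 57
- A+C: time 28, value 56
- B+C+D: time 41, value 75
Minimum time: 27 min.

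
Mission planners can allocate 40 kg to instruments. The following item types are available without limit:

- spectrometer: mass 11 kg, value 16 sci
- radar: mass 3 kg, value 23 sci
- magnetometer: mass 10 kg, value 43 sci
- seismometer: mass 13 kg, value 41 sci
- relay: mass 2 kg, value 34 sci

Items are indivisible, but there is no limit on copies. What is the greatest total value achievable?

680 sci

Best value-per-unit is relay at 34/2, and filling with it alone uses mass 20×2=40. No mix of the others beats 20×34 = 680.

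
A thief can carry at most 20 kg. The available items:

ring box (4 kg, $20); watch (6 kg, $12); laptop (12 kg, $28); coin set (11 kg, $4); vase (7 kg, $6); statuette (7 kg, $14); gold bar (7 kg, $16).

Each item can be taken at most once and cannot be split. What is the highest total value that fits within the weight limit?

$50

Check high-value combinations within 20 kg:
- ring box+statuette+gold bar: weight 4+7+7=18, value 20+14+16=50
- ring box+laptop: weight 4+12=16, value 20+28=48
- ring box+watch+gold bar: weight 4+6+7=17, value 20+12+16=48
- ring box+watch+statuette: weight 4+6+7=17, value 20+12+14=46
Best: $50.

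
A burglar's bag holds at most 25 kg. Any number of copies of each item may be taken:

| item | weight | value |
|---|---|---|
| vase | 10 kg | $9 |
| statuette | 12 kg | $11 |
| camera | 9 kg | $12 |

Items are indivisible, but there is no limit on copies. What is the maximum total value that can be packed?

$24

Best value-per-unit is camera at 12/9, and filling with it alone uses weight 2×9=18. No mix of the others beats 2×12 = 24.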